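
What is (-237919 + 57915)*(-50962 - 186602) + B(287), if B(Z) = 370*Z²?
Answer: 42792946786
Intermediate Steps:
(-237919 + 57915)*(-50962 - 186602) + B(287) = (-237919 + 57915)*(-50962 - 186602) + 370*287² = -180004*(-237564) + 370*82369 = 42762470256 + 30476530 = 42792946786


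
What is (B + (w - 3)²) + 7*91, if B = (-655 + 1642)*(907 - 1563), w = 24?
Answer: -646394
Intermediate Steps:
B = -647472 (B = 987*(-656) = -647472)
(B + (w - 3)²) + 7*91 = (-647472 + (24 - 3)²) + 7*91 = (-647472 + 21²) + 637 = (-647472 + 441) + 637 = -647031 + 637 = -646394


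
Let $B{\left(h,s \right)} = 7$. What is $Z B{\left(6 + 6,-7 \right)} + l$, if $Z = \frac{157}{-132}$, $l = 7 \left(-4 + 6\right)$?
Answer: $\frac{749}{132} \approx 5.6742$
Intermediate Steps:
$l = 14$ ($l = 7 \cdot 2 = 14$)
$Z = - \frac{157}{132}$ ($Z = 157 \left(- \frac{1}{132}\right) = - \frac{157}{132} \approx -1.1894$)
$Z B{\left(6 + 6,-7 \right)} + l = \left(- \frac{157}{132}\right) 7 + 14 = - \frac{1099}{132} + 14 = \frac{749}{132}$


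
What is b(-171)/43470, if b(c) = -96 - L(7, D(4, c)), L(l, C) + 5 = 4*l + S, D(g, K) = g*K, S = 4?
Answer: -41/14490 ≈ -0.0028295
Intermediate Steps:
D(g, K) = K*g
L(l, C) = -1 + 4*l (L(l, C) = -5 + (4*l + 4) = -5 + (4 + 4*l) = -1 + 4*l)
b(c) = -123 (b(c) = -96 - (-1 + 4*7) = -96 - (-1 + 28) = -96 - 1*27 = -96 - 27 = -123)
b(-171)/43470 = -123/43470 = -123*1/43470 = -41/14490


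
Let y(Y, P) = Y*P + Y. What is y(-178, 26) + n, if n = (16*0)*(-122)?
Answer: -4806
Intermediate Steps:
y(Y, P) = Y + P*Y (y(Y, P) = P*Y + Y = Y + P*Y)
n = 0 (n = 0*(-122) = 0)
y(-178, 26) + n = -178*(1 + 26) + 0 = -178*27 + 0 = -4806 + 0 = -4806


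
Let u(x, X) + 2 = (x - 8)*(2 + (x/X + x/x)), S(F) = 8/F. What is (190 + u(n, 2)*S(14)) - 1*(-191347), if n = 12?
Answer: 1340895/7 ≈ 1.9156e+5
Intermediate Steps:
u(x, X) = -2 + (-8 + x)*(3 + x/X) (u(x, X) = -2 + (x - 8)*(2 + (x/X + x/x)) = -2 + (-8 + x)*(2 + (x/X + 1)) = -2 + (-8 + x)*(2 + (1 + x/X)) = -2 + (-8 + x)*(3 + x/X))
(190 + u(n, 2)*S(14)) - 1*(-191347) = (190 + ((12**2 - 8*12 + 2*(-26 + 3*12))/2)*(8/14)) - 1*(-191347) = (190 + ((144 - 96 + 2*(-26 + 36))/2)*(8*(1/14))) + 191347 = (190 + ((144 - 96 + 2*10)/2)*(4/7)) + 191347 = (190 + ((144 - 96 + 20)/2)*(4/7)) + 191347 = (190 + ((1/2)*68)*(4/7)) + 191347 = (190 + 34*(4/7)) + 191347 = (190 + 136/7) + 191347 = 1466/7 + 191347 = 1340895/7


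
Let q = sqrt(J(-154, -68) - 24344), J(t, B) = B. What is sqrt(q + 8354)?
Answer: sqrt(8354 + 2*I*sqrt(6103)) ≈ 91.404 + 0.8547*I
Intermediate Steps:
q = 2*I*sqrt(6103) (q = sqrt(-68 - 24344) = sqrt(-24412) = 2*I*sqrt(6103) ≈ 156.24*I)
sqrt(q + 8354) = sqrt(2*I*sqrt(6103) + 8354) = sqrt(8354 + 2*I*sqrt(6103))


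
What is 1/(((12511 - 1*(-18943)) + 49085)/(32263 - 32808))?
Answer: -545/80539 ≈ -0.0067669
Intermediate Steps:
1/(((12511 - 1*(-18943)) + 49085)/(32263 - 32808)) = 1/(((12511 + 18943) + 49085)/(-545)) = 1/((31454 + 49085)*(-1/545)) = 1/(80539*(-1/545)) = 1/(-80539/545) = -545/80539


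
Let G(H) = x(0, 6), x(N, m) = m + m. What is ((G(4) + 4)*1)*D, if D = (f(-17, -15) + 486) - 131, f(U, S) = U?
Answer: 5408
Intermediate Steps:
x(N, m) = 2*m
G(H) = 12 (G(H) = 2*6 = 12)
D = 338 (D = (-17 + 486) - 131 = 469 - 131 = 338)
((G(4) + 4)*1)*D = ((12 + 4)*1)*338 = (16*1)*338 = 16*338 = 5408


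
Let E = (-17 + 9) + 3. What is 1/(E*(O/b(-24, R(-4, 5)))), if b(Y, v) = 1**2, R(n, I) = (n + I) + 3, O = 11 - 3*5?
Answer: 1/20 ≈ 0.050000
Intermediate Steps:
O = -4 (O = 11 - 15 = -4)
R(n, I) = 3 + I + n (R(n, I) = (I + n) + 3 = 3 + I + n)
b(Y, v) = 1
E = -5 (E = -8 + 3 = -5)
1/(E*(O/b(-24, R(-4, 5)))) = 1/(-(-20)/1) = 1/(-(-20)) = 1/(-5*(-4)) = 1/20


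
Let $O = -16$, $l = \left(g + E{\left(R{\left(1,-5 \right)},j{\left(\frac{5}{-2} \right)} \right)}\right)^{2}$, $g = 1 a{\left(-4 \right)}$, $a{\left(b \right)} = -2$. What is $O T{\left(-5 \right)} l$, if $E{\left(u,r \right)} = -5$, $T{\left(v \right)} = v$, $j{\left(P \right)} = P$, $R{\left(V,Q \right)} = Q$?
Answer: $3920$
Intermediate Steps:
$g = -2$ ($g = 1 \left(-2\right) = -2$)
$l = 49$ ($l = \left(-2 - 5\right)^{2} = \left(-7\right)^{2} = 49$)
$O T{\left(-5 \right)} l = \left(-16\right) \left(-5\right) 49 = 80 \cdot 49 = 3920$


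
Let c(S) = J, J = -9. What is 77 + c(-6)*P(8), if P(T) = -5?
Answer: 122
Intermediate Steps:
c(S) = -9
77 + c(-6)*P(8) = 77 - 9*(-5) = 77 + 45 = 122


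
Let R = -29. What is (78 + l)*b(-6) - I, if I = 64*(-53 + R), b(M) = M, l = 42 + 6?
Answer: 4492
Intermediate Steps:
l = 48
I = -5248 (I = 64*(-53 - 29) = 64*(-82) = -5248)
(78 + l)*b(-6) - I = (78 + 48)*(-6) - 1*(-5248) = 126*(-6) + 5248 = -756 + 5248 = 4492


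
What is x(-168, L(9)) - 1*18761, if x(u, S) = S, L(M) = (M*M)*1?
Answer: -18680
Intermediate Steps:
L(M) = M² (L(M) = M²*1 = M²)
x(-168, L(9)) - 1*18761 = 9² - 1*18761 = 81 - 18761 = -18680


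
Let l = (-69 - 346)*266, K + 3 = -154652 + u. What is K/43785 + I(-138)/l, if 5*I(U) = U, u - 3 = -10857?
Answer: -1304952146/345244725 ≈ -3.7798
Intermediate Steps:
u = -10854 (u = 3 - 10857 = -10854)
I(U) = U/5
K = -165509 (K = -3 + (-154652 - 10854) = -3 - 165506 = -165509)
l = -110390 (l = -415*266 = -110390)
K/43785 + I(-138)/l = -165509/43785 + ((⅕)*(-138))/(-110390) = -165509*1/43785 - 138/5*(-1/110390) = -165509/43785 + 69/275975 = -1304952146/345244725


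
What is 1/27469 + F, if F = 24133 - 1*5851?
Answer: 502188259/27469 ≈ 18282.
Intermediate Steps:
F = 18282 (F = 24133 - 5851 = 18282)
1/27469 + F = 1/27469 + 18282 = 502188259/27469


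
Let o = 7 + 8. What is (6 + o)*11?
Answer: 231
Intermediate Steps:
o = 15
(6 + o)*11 = (6 + 15)*11 = 21*11 = 231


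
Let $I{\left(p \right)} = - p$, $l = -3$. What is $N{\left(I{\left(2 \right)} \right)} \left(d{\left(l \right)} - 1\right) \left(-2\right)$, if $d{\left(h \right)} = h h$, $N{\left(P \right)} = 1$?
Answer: $-16$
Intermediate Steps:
$d{\left(h \right)} = h^{2}$
$N{\left(I{\left(2 \right)} \right)} \left(d{\left(l \right)} - 1\right) \left(-2\right) = 1 \left(\left(-3\right)^{2} - 1\right) \left(-2\right) = 1 \left(9 - 1\right) \left(-2\right) = 1 \cdot 8 \left(-2\right) = 8 \left(-2\right) = -16$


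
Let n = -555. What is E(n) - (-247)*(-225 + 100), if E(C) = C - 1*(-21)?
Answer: -31409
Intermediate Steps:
E(C) = 21 + C (E(C) = C + 21 = 21 + C)
E(n) - (-247)*(-225 + 100) = (21 - 555) - (-247)*(-225 + 100) = -534 - (-247)*(-125) = -534 - 1*30875 = -534 - 30875 = -31409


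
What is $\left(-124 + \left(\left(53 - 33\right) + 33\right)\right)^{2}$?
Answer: $5041$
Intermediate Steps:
$\left(-124 + \left(\left(53 - 33\right) + 33\right)\right)^{2} = \left(-124 + \left(20 + 33\right)\right)^{2} = \left(-124 + 53\right)^{2} = \left(-71\right)^{2} = 5041$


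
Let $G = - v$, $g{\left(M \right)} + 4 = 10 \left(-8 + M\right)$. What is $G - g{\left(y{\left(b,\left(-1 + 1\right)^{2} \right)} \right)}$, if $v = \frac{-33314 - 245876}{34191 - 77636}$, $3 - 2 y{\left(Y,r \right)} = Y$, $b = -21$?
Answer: $- \frac{368642}{8689} \approx -42.426$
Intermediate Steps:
$y{\left(Y,r \right)} = \frac{3}{2} - \frac{Y}{2}$
$v = \frac{55838}{8689}$ ($v = - \frac{279190}{-43445} = \left(-279190\right) \left(- \frac{1}{43445}\right) = \frac{55838}{8689} \approx 6.4263$)
$g{\left(M \right)} = -84 + 10 M$ ($g{\left(M \right)} = -4 + 10 \left(-8 + M\right) = -4 + \left(-80 + 10 M\right) = -84 + 10 M$)
$G = - \frac{55838}{8689}$ ($G = \left(-1\right) \frac{55838}{8689} = - \frac{55838}{8689} \approx -6.4263$)
$G - g{\left(y{\left(b,\left(-1 + 1\right)^{2} \right)} \right)} = - \frac{55838}{8689} - \left(-84 + 10 \left(\frac{3}{2} - - \frac{21}{2}\right)\right) = - \frac{55838}{8689} - \left(-84 + 10 \left(\frac{3}{2} + \frac{21}{2}\right)\right) = - \frac{55838}{8689} - \left(-84 + 10 \cdot 12\right) = - \frac{55838}{8689} - \left(-84 + 120\right) = - \frac{55838}{8689} - 36 = - \frac{368642}{8689}$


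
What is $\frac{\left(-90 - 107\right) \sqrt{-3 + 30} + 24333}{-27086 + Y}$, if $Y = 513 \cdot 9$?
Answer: $- \frac{24333}{22469} + \frac{591 \sqrt{3}}{22469} \approx -1.0374$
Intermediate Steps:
$Y = 4617$
$\frac{\left(-90 - 107\right) \sqrt{-3 + 30} + 24333}{-27086 + Y} = \frac{\left(-90 - 107\right) \sqrt{-3 + 30} + 24333}{-27086 + 4617} = \frac{- 197 \sqrt{27} + 24333}{-22469} = \left(- 197 \cdot 3 \sqrt{3} + 24333\right) \left(- \frac{1}{22469}\right) = \left(- 591 \sqrt{3} + 24333\right) \left(- \frac{1}{22469}\right) = \left(24333 - 591 \sqrt{3}\right) \left(- \frac{1}{22469}\right) = - \frac{24333}{22469} + \frac{591 \sqrt{3}}{22469}$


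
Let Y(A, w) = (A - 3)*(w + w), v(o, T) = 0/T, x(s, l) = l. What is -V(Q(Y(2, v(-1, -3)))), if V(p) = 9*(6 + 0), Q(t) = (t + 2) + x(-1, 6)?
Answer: -54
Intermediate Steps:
v(o, T) = 0
Y(A, w) = 2*w*(-3 + A) (Y(A, w) = (-3 + A)*(2*w) = 2*w*(-3 + A))
Q(t) = 8 + t (Q(t) = (t + 2) + 6 = (2 + t) + 6 = 8 + t)
V(p) = 54 (V(p) = 9*6 = 54)
-V(Q(Y(2, v(-1, -3)))) = -1*54 = -54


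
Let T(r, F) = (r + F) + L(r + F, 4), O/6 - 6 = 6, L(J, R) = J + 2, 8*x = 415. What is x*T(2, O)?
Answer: 31125/4 ≈ 7781.3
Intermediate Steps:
x = 415/8 (x = (⅛)*415 = 415/8 ≈ 51.875)
L(J, R) = 2 + J
O = 72 (O = 36 + 6*6 = 36 + 36 = 72)
T(r, F) = 2 + 2*F + 2*r (T(r, F) = (r + F) + (2 + (r + F)) = (F + r) + (2 + (F + r)) = (F + r) + (2 + F + r) = 2 + 2*F + 2*r)
x*T(2, O) = 415*(2 + 2*72 + 2*2)/8 = 415*(2 + 144 + 4)/8 = (415/8)*150 = 31125/4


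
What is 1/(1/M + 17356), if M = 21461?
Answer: 21461/372477117 ≈ 5.7617e-5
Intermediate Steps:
1/(1/M + 17356) = 1/(1/21461 + 17356) = 1/(372477117/21461) = 21461/372477117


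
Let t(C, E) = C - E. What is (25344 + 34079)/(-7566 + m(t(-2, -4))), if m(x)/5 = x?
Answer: -59423/7556 ≈ -7.8643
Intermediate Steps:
m(x) = 5*x
(25344 + 34079)/(-7566 + m(t(-2, -4))) = (25344 + 34079)/(-7566 + 5*(-2 - 1*(-4))) = 59423/(-7566 + 5*(-2 + 4)) = 59423/(-7566 + 5*2) = 59423/(-7566 + 10) = 59423/(-7556) = 59423*(-1/7556) = -59423/7556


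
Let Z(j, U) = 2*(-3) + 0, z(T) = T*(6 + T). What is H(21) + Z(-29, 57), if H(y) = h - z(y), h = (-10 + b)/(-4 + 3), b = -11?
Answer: -552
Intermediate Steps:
h = 21 (h = (-10 - 11)/(-4 + 3) = -21/(-1) = -21*(-1) = 21)
Z(j, U) = -6 (Z(j, U) = -6 + 0 = -6)
H(y) = 21 - y*(6 + y)
H(21) + Z(-29, 57) = (21 - 1*21*(6 + 21)) - 6 = (21 - 1*21*27) - 6 = (21 - 567) - 6 = -546 - 6 = -552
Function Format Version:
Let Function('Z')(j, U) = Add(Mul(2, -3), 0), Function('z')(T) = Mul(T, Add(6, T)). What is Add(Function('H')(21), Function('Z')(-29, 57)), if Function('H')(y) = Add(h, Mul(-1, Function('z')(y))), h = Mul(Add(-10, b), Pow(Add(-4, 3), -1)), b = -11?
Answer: -552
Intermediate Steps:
h = 21 (h = Mul(Add(-10, -11), Pow(Add(-4, 3), -1)) = Mul(-21, Pow(-1, -1)) = Mul(-21, -1) = 21)
Function('Z')(j, U) = -6 (Function('Z')(j, U) = Add(-6, 0) = -6)
Function('H')(y) = Add(21, Mul(-1, y, Add(6, y))) (Function('H')(y) = Add(21, Mul(-1, Mul(y, Add(6, y)))) = Add(21, Mul(-1, y, Add(6, y))))
Add(Function('H')(21), Function('Z')(-29, 57)) = Add(Add(21, Mul(-1, 21, Add(6, 21))), -6) = Add(Add(21, Mul(-1, 21, 27)), -6) = Add(Add(21, -567), -6) = Add(-546, -6) = -552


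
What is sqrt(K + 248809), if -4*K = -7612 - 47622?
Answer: sqrt(1050470)/2 ≈ 512.46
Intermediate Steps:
K = 27617/2 (K = -(-7612 - 47622)/4 = -1/4*(-55234) = 27617/2 ≈ 13809.)
sqrt(K + 248809) = sqrt(27617/2 + 248809) = sqrt(525235/2) = sqrt(1050470)/2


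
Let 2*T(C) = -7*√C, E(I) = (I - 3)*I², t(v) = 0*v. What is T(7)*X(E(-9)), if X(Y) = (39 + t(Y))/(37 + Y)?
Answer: 273*√7/1870 ≈ 0.38625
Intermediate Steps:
t(v) = 0
E(I) = I²*(-3 + I) (E(I) = (-3 + I)*I² = I²*(-3 + I))
X(Y) = 39/(37 + Y) (X(Y) = (39 + 0)/(37 + Y) = 39/(37 + Y))
T(C) = -7*√C/2 (T(C) = (-7*√C)/2 = -7*√C/2)
T(7)*X(E(-9)) = (-7*√7/2)*(39/(37 + (-9)²*(-3 - 9))) = (-7*√7/2)*(39/(37 + 81*(-12))) = (-7*√7/2)*(39/(37 - 972)) = (-7*√7/2)*(39/(-935)) = (-7*√7/2)*(39*(-1/935)) = -7*√7/2*(-39/935) = 273*√7/1870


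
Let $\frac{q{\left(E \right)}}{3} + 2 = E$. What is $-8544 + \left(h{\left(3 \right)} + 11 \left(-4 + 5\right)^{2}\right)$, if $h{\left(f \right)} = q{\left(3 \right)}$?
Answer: $-8530$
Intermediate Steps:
$q{\left(E \right)} = -6 + 3 E$
$h{\left(f \right)} = 3$ ($h{\left(f \right)} = -6 + 3 \cdot 3 = -6 + 9 = 3$)
$-8544 + \left(h{\left(3 \right)} + 11 \left(-4 + 5\right)^{2}\right) = -8544 + \left(3 + 11 \left(-4 + 5\right)^{2}\right) = -8544 + \left(3 + 11 \cdot 1^{2}\right) = -8544 + \left(3 + 11 \cdot 1\right) = -8544 + \left(3 + 11\right) = -8544 + 14 = -8530$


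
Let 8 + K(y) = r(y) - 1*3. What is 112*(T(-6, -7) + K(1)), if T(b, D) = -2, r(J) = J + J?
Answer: -1232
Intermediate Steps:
r(J) = 2*J
K(y) = -11 + 2*y (K(y) = -8 + (2*y - 1*3) = -8 + (2*y - 3) = -8 + (-3 + 2*y) = -11 + 2*y)
112*(T(-6, -7) + K(1)) = 112*(-2 + (-11 + 2*1)) = 112*(-2 + (-11 + 2)) = 112*(-2 - 9) = 112*(-11) = -1232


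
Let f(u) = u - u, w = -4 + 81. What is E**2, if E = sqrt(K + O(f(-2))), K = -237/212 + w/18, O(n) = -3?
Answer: 305/1908 ≈ 0.15985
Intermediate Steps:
w = 77
f(u) = 0
K = 6029/1908 (K = -237/212 + 77/18 = 6029/1908 ≈ 3.1599)
E = sqrt(16165)/318 (E = sqrt(6029/1908 - 3) = sqrt(305/1908) = sqrt(16165)/318 ≈ 0.39982)
E**2 = (sqrt(16165)/318)**2 = 305/1908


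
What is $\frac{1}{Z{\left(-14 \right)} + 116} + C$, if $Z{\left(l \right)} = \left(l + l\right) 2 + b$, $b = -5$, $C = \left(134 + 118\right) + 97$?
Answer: $\frac{19196}{55} \approx 349.02$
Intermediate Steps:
$C = 349$ ($C = 252 + 97 = 349$)
$Z{\left(l \right)} = -5 + 4 l$ ($Z{\left(l \right)} = \left(l + l\right) 2 - 5 = 2 l 2 - 5 = 4 l - 5 = -5 + 4 l$)
$\frac{1}{Z{\left(-14 \right)} + 116} + C = \frac{1}{\left(-5 + 4 \left(-14\right)\right) + 116} + 349 = \frac{1}{\left(-5 - 56\right) + 116} + 349 = \frac{1}{-61 + 116} + 349 = \frac{1}{55} + 349 = \frac{19196}{55}$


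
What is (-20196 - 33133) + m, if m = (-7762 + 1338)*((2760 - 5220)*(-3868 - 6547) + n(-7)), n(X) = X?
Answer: -164588669961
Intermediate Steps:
m = -164588616632 (m = (-7762 + 1338)*((2760 - 5220)*(-3868 - 6547) - 7) = -6424*(-2460*(-10415) - 7) = -6424*(25620900 - 7) = -6424*25620893 = -164588616632)
(-20196 - 33133) + m = (-20196 - 33133) - 164588616632 = -53329 - 164588616632 = -164588669961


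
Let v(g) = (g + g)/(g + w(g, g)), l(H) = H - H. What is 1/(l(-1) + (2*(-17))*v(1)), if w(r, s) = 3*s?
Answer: -1/17 ≈ -0.058824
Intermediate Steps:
l(H) = 0
v(g) = ½ (v(g) = (g + g)/(g + 3*g) = (2*g)/((4*g)) = (2*g)*(1/(4*g)) = ½)
1/(l(-1) + (2*(-17))*v(1)) = 1/(0 + (2*(-17))*(½)) = 1/(0 - 34*½) = 1/(0 - 17) = 1/(-17) = -1/17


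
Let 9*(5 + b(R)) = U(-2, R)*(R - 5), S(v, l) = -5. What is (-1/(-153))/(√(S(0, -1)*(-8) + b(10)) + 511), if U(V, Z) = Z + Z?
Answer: 511/39944458 - √415/119833374 ≈ 1.2623e-5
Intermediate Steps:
U(V, Z) = 2*Z
b(R) = -5 + 2*R*(-5 + R)/9 (b(R) = -5 + ((2*R)*(R - 5))/9 = -5 + ((2*R)*(-5 + R))/9 = -5 + (2*R*(-5 + R))/9 = -5 + 2*R*(-5 + R)/9)
(-1/(-153))/(√(S(0, -1)*(-8) + b(10)) + 511) = (-1/(-153))/(√(-5*(-8) + (-5 - 10/9*10 + (2/9)*10²)) + 511) = (-1*(-1/153))/(√(40 + (-5 - 100/9 + (2/9)*100)) + 511) = (1/153)/(√(40 + (-5 - 100/9 + 200/9)) + 511) = (1/153)/(√(40 + 55/9) + 511) = (1/153)/(√(415/9) + 511) = (1/153)/(√415/3 + 511) = (1/153)/(511 + √415/3) = 1/(153*(511 + √415/3))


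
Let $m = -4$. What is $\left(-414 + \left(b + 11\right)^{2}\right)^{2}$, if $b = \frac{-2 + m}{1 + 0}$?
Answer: $151321$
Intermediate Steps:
$b = -6$ ($b = \frac{-2 - 4}{1 + 0} = - \frac{6}{1} = \left(-6\right) 1 = -6$)
$\left(-414 + \left(b + 11\right)^{2}\right)^{2} = \left(-414 + \left(-6 + 11\right)^{2}\right)^{2} = \left(-414 + 5^{2}\right)^{2} = \left(-414 + 25\right)^{2} = \left(-389\right)^{2} = 151321$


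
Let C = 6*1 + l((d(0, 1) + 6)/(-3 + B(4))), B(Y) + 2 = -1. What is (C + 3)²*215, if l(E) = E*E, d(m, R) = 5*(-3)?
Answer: 435375/16 ≈ 27211.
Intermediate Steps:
d(m, R) = -15
B(Y) = -3 (B(Y) = -2 - 1 = -3)
l(E) = E²
C = 33/4 (C = 6*1 + ((-15 + 6)/(-3 - 3))² = 6 + (-9/(-6))² = 6 + (-9*(-⅙))² = 6 + (3/2)² = 6 + 9/4 = 33/4 ≈ 8.2500)
(C + 3)²*215 = (33/4 + 3)²*215 = (45/4)²*215 = (2025/16)*215 = 435375/16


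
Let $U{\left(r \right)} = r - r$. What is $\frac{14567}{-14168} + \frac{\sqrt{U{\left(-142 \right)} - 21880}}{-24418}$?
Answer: $- \frac{2081}{2024} - \frac{i \sqrt{5470}}{12209} \approx -1.0282 - 0.0060578 i$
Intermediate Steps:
$U{\left(r \right)} = 0$
$\frac{14567}{-14168} + \frac{\sqrt{U{\left(-142 \right)} - 21880}}{-24418} = \frac{14567}{-14168} + \frac{\sqrt{0 - 21880}}{-24418} = 14567 \left(- \frac{1}{14168}\right) + \sqrt{-21880} \left(- \frac{1}{24418}\right) = - \frac{2081}{2024} + 2 i \sqrt{5470} \left(- \frac{1}{24418}\right) = - \frac{2081}{2024} - \frac{i \sqrt{5470}}{12209}$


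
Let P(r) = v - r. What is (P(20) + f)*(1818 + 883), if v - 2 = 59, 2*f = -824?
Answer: -1002071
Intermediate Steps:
f = -412 (f = (1/2)*(-824) = -412)
v = 61 (v = 2 + 59 = 61)
P(r) = 61 - r
(P(20) + f)*(1818 + 883) = ((61 - 1*20) - 412)*(1818 + 883) = ((61 - 20) - 412)*2701 = (41 - 412)*2701 = -371*2701 = -1002071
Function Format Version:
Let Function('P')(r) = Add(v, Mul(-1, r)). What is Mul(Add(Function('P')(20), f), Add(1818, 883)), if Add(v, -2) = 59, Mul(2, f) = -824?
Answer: -1002071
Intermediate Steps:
f = -412 (f = Mul(Rational(1, 2), -824) = -412)
v = 61 (v = Add(2, 59) = 61)
Function('P')(r) = Add(61, Mul(-1, r))
Mul(Add(Function('P')(20), f), Add(1818, 883)) = Mul(Add(Add(61, Mul(-1, 20)), -412), Add(1818, 883)) = Mul(Add(Add(61, -20), -412), 2701) = Mul(Add(41, -412), 2701) = Mul(-371, 2701) = -1002071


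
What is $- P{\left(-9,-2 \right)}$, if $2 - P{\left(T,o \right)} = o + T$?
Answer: $-13$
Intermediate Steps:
$P{\left(T,o \right)} = 2 - T - o$ ($P{\left(T,o \right)} = 2 - \left(o + T\right) = 2 - \left(T + o\right) = 2 - T - o$)
$- P{\left(-9,-2 \right)} = - (2 - -9 - -2) = - (2 + 9 + 2) = \left(-1\right) 13 = -13$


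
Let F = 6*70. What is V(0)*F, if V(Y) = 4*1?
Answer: 1680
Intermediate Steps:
V(Y) = 4
F = 420
V(0)*F = 4*420 = 1680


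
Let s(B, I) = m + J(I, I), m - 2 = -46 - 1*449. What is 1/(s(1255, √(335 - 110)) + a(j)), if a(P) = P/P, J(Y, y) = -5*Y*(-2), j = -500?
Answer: -1/342 ≈ -0.0029240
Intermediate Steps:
J(Y, y) = 10*Y
m = -493 (m = 2 + (-46 - 1*449) = 2 + (-46 - 449) = 2 - 495 = -493)
a(P) = 1
s(B, I) = -493 + 10*I
1/(s(1255, √(335 - 110)) + a(j)) = 1/((-493 + 10*√(335 - 110)) + 1) = 1/((-493 + 10*√225) + 1) = 1/((-493 + 10*15) + 1) = 1/((-493 + 150) + 1) = 1/(-343 + 1) = 1/(-342) = -1/342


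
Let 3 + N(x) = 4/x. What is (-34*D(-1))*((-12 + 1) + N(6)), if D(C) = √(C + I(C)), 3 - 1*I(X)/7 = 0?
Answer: 2720*√5/3 ≈ 2027.4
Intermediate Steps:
I(X) = 21 (I(X) = 21 - 7*0 = 21 + 0 = 21)
N(x) = -3 + 4/x
D(C) = √(21 + C) (D(C) = √(C + 21) = √(21 + C))
(-34*D(-1))*((-12 + 1) + N(6)) = (-34*√(21 - 1))*((-12 + 1) + (-3 + 4/6)) = (-68*√5)*(-11 + (-3 + 4*(⅙))) = (-68*√5)*(-11 + (-3 + ⅔)) = (-68*√5)*(-11 - 7/3) = -68*√5*(-40/3) = 2720*√5/3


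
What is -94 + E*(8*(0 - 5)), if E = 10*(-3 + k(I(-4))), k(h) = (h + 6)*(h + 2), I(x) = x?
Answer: 2706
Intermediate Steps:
k(h) = (2 + h)*(6 + h) (k(h) = (6 + h)*(2 + h) = (2 + h)*(6 + h))
E = -70 (E = 10*(-3 + (12 + (-4)**2 + 8*(-4))) = 10*(-3 + (12 + 16 - 32)) = 10*(-3 - 4) = 10*(-7) = -70)
-94 + E*(8*(0 - 5)) = -94 - 560*(0 - 5) = -94 - 560*(-5) = -94 - 70*(-40) = -94 + 2800 = 2706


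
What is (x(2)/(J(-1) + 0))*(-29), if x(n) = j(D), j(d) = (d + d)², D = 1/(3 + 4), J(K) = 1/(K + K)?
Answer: 232/49 ≈ 4.7347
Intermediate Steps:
J(K) = 1/(2*K)
D = ⅐ (D = 1/7 = ⅐ ≈ 0.14286)
j(d) = 4*d² (j(d) = (2*d)² = 4*d²)
x(n) = 4/49 (x(n) = 4*(⅐)² = 4*(1/49) = 4/49)
(x(2)/(J(-1) + 0))*(-29) = ((4/49)/((½)/(-1) + 0))*(-29) = ((4/49)/((½)*(-1) + 0))*(-29) = ((4/49)/(-½ + 0))*(-29) = ((4/49)/(-½))*(-29) = -2*4/49*(-29) = -8/49*(-29) = 232/49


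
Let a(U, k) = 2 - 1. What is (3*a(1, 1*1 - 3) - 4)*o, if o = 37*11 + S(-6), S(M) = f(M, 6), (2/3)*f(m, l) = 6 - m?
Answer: -425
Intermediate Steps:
f(m, l) = 9 - 3*m/2 (f(m, l) = 3*(6 - m)/2 = 9 - 3*m/2)
S(M) = 9 - 3*M/2
o = 425 (o = 37*11 + (9 - 3/2*(-6)) = 407 + (9 + 9) = 407 + 18 = 425)
a(U, k) = 1
(3*a(1, 1*1 - 3) - 4)*o = (3*1 - 4)*425 = (3 - 4)*425 = -1*425 = -425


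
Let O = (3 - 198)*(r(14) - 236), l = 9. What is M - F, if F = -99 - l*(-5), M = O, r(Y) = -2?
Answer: 46464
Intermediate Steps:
O = 46410 (O = (3 - 198)*(-2 - 236) = -195*(-238) = 46410)
M = 46410
F = -54 (F = -99 - 9*(-5) = -99 - 1*(-45) = -99 + 45 = -54)
M - F = 46410 - 1*(-54) = 46410 + 54 = 46464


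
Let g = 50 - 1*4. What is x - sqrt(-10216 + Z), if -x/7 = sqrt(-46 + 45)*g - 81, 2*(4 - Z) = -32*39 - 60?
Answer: 567 - 322*I - 9*I*sqrt(118) ≈ 567.0 - 419.77*I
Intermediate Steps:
Z = 658 (Z = 4 - (-32*39 - 60)/2 = 4 - (-1248 - 60)/2 = 4 - 1/2*(-1308) = 4 + 654 = 658)
g = 46 (g = 50 - 4 = 46)
x = 567 - 322*I (x = -7*(sqrt(-46 + 45)*46 - 81) = -7*(sqrt(-1)*46 - 81) = -7*(I*46 - 81) = -7*(46*I - 81) = -7*(-81 + 46*I) = 567 - 322*I ≈ 567.0 - 322.0*I)
x - sqrt(-10216 + Z) = (567 - 322*I) - sqrt(-10216 + 658) = (567 - 322*I) - sqrt(-9558) = (567 - 322*I) - 9*I*sqrt(118) = 567 - 322*I - 9*I*sqrt(118)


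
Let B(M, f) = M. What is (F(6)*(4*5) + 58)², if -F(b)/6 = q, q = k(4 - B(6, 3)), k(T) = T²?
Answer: 178084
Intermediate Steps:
q = 4 (q = (4 - 1*6)² = (4 - 6)² = (-2)² = 4)
F(b) = -24 (F(b) = -6*4 = -24)
(F(6)*(4*5) + 58)² = (-96*5 + 58)² = (-24*20 + 58)² = (-480 + 58)² = (-422)² = 178084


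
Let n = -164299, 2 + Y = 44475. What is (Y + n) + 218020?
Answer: 98194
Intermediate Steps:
Y = 44473 (Y = -2 + 44475 = 44473)
(Y + n) + 218020 = (44473 - 164299) + 218020 = -119826 + 218020 = 98194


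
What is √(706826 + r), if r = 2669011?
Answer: 9*√41677 ≈ 1837.3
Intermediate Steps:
√(706826 + r) = √(706826 + 2669011) = √3375837 = 9*√41677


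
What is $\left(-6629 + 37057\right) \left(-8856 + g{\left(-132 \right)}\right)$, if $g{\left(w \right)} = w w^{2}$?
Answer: $-70252896672$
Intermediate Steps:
$g{\left(w \right)} = w^{3}$
$\left(-6629 + 37057\right) \left(-8856 + g{\left(-132 \right)}\right) = \left(-6629 + 37057\right) \left(-8856 + \left(-132\right)^{3}\right) = 30428 \left(-8856 - 2299968\right) = 30428 \left(-2308824\right) = -70252896672$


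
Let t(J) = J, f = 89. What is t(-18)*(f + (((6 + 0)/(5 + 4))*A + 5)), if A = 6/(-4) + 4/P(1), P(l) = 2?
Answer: -1698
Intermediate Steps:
A = ½ (A = 6/(-4) + 4/2 = 6*(-¼) + 4*(½) = -3/2 + 2 = ½ ≈ 0.50000)
t(-18)*(f + (((6 + 0)/(5 + 4))*A + 5)) = -18*(89 + (((6 + 0)/(5 + 4))*(½) + 5)) = -18*(89 + ((6/9)*(½) + 5)) = -18*(89 + ((6*(⅑))*(½) + 5)) = -18*(89 + ((⅔)*(½) + 5)) = -18*(89 + (⅓ + 5)) = -18*(89 + 16/3) = -18*283/3 = -1698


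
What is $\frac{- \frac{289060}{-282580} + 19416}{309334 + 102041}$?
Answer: $\frac{274343117}{5812317375} \approx 0.0472$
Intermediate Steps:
$\frac{- \frac{289060}{-282580} + 19416}{309334 + 102041} = \frac{\left(-289060\right) \left(- \frac{1}{282580}\right) + 19416}{411375} = \left(\frac{14453}{14129} + 19416\right) \frac{1}{411375} = \frac{274343117}{14129} \cdot \frac{1}{411375} = \frac{274343117}{5812317375}$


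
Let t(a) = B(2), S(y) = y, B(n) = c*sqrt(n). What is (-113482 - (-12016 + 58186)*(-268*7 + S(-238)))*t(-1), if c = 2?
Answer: 194979796*sqrt(2) ≈ 2.7574e+8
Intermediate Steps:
B(n) = 2*sqrt(n)
t(a) = 2*sqrt(2)
(-113482 - (-12016 + 58186)*(-268*7 + S(-238)))*t(-1) = (-113482 - (-12016 + 58186)*(-268*7 - 238))*(2*sqrt(2)) = (-113482 - 46170*(-1876 - 238))*(2*sqrt(2)) = (-113482 - 46170*(-2114))*(2*sqrt(2)) = (-113482 - 1*(-97603380))*(2*sqrt(2)) = (-113482 + 97603380)*(2*sqrt(2)) = 97489898*(2*sqrt(2)) = 194979796*sqrt(2)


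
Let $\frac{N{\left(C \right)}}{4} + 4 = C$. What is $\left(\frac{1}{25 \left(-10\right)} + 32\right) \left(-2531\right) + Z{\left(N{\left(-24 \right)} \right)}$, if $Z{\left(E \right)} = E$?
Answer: $- \frac{20273469}{250} \approx -81094.0$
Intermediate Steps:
$N{\left(C \right)} = -16 + 4 C$
$\left(\frac{1}{25 \left(-10\right)} + 32\right) \left(-2531\right) + Z{\left(N{\left(-24 \right)} \right)} = \left(\frac{1}{25 \left(-10\right)} + 32\right) \left(-2531\right) + \left(-16 + 4 \left(-24\right)\right) = \left(\frac{1}{25} \left(- \frac{1}{10}\right) + 32\right) \left(-2531\right) - 112 = \left(- \frac{1}{250} + 32\right) \left(-2531\right) - 112 = \frac{7999}{250} \left(-2531\right) - 112 = - \frac{20245469}{250} - 112 = - \frac{20273469}{250}$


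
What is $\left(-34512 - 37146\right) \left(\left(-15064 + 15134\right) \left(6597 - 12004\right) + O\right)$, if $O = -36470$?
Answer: $29735203680$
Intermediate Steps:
$\left(-34512 - 37146\right) \left(\left(-15064 + 15134\right) \left(6597 - 12004\right) + O\right) = \left(-34512 - 37146\right) \left(\left(-15064 + 15134\right) \left(6597 - 12004\right) - 36470\right) = - 71658 \left(70 \left(-5407\right) - 36470\right) = - 71658 \left(-378490 - 36470\right) = \left(-71658\right) \left(-414960\right) = 29735203680$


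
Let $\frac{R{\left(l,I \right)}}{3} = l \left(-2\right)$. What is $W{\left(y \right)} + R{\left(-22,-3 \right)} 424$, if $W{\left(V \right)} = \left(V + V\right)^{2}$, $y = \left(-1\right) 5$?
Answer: $56068$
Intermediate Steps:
$R{\left(l,I \right)} = - 6 l$ ($R{\left(l,I \right)} = 3 l \left(-2\right) = 3 \left(- 2 l\right) = - 6 l$)
$y = -5$
$W{\left(V \right)} = 4 V^{2}$ ($W{\left(V \right)} = \left(2 V\right)^{2} = 4 V^{2}$)
$W{\left(y \right)} + R{\left(-22,-3 \right)} 424 = 4 \left(-5\right)^{2} + \left(-6\right) \left(-22\right) 424 = 4 \cdot 25 + 132 \cdot 424 = 100 + 55968 = 56068$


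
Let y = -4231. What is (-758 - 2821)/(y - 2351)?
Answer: 1193/2194 ≈ 0.54376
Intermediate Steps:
(-758 - 2821)/(y - 2351) = (-758 - 2821)/(-4231 - 2351) = -3579/(-6582) = -3579*(-1/6582) = 1193/2194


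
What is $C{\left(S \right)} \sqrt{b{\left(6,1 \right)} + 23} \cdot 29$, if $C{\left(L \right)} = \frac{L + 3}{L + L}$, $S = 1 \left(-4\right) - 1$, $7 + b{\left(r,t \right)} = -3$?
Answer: $\frac{29 \sqrt{13}}{5} \approx 20.912$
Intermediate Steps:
$b{\left(r,t \right)} = -10$ ($b{\left(r,t \right)} = -7 - 3 = -10$)
$S = -5$ ($S = -4 - 1 = -5$)
$C{\left(L \right)} = \frac{3 + L}{2 L}$
$C{\left(S \right)} \sqrt{b{\left(6,1 \right)} + 23} \cdot 29 = \frac{3 - 5}{2 \left(-5\right)} \sqrt{-10 + 23} \cdot 29 = \frac{1}{2} \left(- \frac{1}{5}\right) \left(-2\right) \sqrt{13} \cdot 29 = \frac{\sqrt{13}}{5} \cdot 29 = \frac{29 \sqrt{13}}{5}$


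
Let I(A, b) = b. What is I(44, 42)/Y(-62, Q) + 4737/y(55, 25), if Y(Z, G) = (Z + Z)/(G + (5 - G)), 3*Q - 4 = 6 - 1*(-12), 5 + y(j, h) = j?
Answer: 72111/775 ≈ 93.046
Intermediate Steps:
y(j, h) = -5 + j
Q = 22/3 (Q = 4/3 + (6 - 1*(-12))/3 = 4/3 + (6 + 12)/3 = 4/3 + (⅓)*18 = 4/3 + 6 = 22/3 ≈ 7.3333)
Y(Z, G) = 2*Z/5 (Y(Z, G) = (2*Z)/5 = (2*Z)*(⅕) = 2*Z/5)
I(44, 42)/Y(-62, Q) + 4737/y(55, 25) = 42/(((⅖)*(-62))) + 4737/(-5 + 55) = 42/(-124/5) + 4737/50 = 42*(-5/124) + 4737*(1/50) = -105/62 + 4737/50 = 72111/775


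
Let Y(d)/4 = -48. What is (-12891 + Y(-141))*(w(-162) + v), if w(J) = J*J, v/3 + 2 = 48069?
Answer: -2229931935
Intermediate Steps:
v = 144201 (v = -6 + 3*48069 = -6 + 144207 = 144201)
Y(d) = -192 (Y(d) = 4*(-48) = -192)
w(J) = J²
(-12891 + Y(-141))*(w(-162) + v) = (-12891 - 192)*((-162)² + 144201) = -13083*(26244 + 144201) = -13083*170445 = -2229931935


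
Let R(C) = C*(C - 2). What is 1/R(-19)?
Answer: 1/399 ≈ 0.0025063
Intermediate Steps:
R(C) = C*(-2 + C)
1/R(-19) = 1/(-19*(-2 - 19)) = 1/(-19*(-21)) = 1/399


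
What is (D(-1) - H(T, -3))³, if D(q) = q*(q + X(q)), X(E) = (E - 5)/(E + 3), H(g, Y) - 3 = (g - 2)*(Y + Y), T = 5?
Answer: 6859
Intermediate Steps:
H(g, Y) = 3 + 2*Y*(-2 + g) (H(g, Y) = 3 + (g - 2)*(Y + Y) = 3 + (-2 + g)*(2*Y) = 3 + 2*Y*(-2 + g))
X(E) = (-5 + E)/(3 + E)
D(q) = q*(q + (-5 + q)/(3 + q))
(D(-1) - H(T, -3))³ = (-(-5 - 1 - (3 - 1))/(3 - 1) - (3 - 4*(-3) + 2*(-3)*5))³ = (-1*(-5 - 1 - 1*2)/2 - (3 + 12 - 30))³ = (-1*½*(-5 - 1 - 2) - 1*(-15))³ = (-1*½*(-8) + 15)³ = (4 + 15)³ = 19³ = 6859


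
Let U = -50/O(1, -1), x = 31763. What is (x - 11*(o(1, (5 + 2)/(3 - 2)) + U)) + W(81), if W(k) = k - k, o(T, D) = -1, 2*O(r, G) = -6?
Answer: 94772/3 ≈ 31591.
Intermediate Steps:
O(r, G) = -3 (O(r, G) = (½)*(-6) = -3)
W(k) = 0
U = 50/3 (U = -50/(-3) = -50*(-⅓) = 50/3 ≈ 16.667)
(x - 11*(o(1, (5 + 2)/(3 - 2)) + U)) + W(81) = (31763 - 11*(-1 + 50/3)) + 0 = (31763 - 11*47/3) + 0 = (31763 - 517/3) + 0 = 94772/3 + 0 = 94772/3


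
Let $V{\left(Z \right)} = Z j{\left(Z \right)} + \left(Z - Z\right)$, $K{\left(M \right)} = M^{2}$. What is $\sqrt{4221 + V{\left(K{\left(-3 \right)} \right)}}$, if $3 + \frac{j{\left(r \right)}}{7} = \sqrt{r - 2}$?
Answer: $3 \sqrt{448 + 7 \sqrt{7}} \approx 64.797$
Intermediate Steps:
$j{\left(r \right)} = -21 + 7 \sqrt{-2 + r}$ ($j{\left(r \right)} = -21 + 7 \sqrt{r - 2} = -21 + 7 \sqrt{-2 + r}$)
$V{\left(Z \right)} = Z \left(-21 + 7 \sqrt{-2 + Z}\right)$ ($V{\left(Z \right)} = Z \left(-21 + 7 \sqrt{-2 + Z}\right) + \left(Z - Z\right) = Z \left(-21 + 7 \sqrt{-2 + Z}\right) + 0 = Z \left(-21 + 7 \sqrt{-2 + Z}\right)$)
$\sqrt{4221 + V{\left(K{\left(-3 \right)} \right)}} = \sqrt{4221 + 7 \left(-3\right)^{2} \left(-3 + \sqrt{-2 + \left(-3\right)^{2}}\right)} = \sqrt{4221 + 7 \cdot 9 \left(-3 + \sqrt{-2 + 9}\right)} = \sqrt{4221 + 7 \cdot 9 \left(-3 + \sqrt{7}\right)} = \sqrt{4221 - \left(189 - 63 \sqrt{7}\right)} = \sqrt{4032 + 63 \sqrt{7}}$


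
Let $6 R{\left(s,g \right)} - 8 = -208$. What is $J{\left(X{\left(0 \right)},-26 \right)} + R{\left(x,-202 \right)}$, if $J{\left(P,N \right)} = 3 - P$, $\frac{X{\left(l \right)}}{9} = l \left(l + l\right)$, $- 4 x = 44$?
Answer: $- \frac{91}{3} \approx -30.333$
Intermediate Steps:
$x = -11$ ($x = \left(- \frac{1}{4}\right) 44 = -11$)
$X{\left(l \right)} = 18 l^{2}$ ($X{\left(l \right)} = 9 l \left(l + l\right) = 9 l 2 l = 9 \cdot 2 l^{2} = 18 l^{2}$)
$R{\left(s,g \right)} = - \frac{100}{3}$ ($R{\left(s,g \right)} = \frac{4}{3} + \frac{1}{6} \left(-208\right) = \frac{4}{3} - \frac{104}{3} = - \frac{100}{3}$)
$J{\left(X{\left(0 \right)},-26 \right)} + R{\left(x,-202 \right)} = \left(3 - 18 \cdot 0^{2}\right) - \frac{100}{3} = \left(3 - 18 \cdot 0\right) - \frac{100}{3} = \left(3 - 0\right) - \frac{100}{3} = \left(3 + 0\right) - \frac{100}{3} = 3 - \frac{100}{3} = - \frac{91}{3}$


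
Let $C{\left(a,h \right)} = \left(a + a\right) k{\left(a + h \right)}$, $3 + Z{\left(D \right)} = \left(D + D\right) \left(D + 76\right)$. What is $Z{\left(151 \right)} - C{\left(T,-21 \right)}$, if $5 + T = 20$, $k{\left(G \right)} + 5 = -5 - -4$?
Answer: $68731$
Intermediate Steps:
$k{\left(G \right)} = -6$ ($k{\left(G \right)} = -5 - 1 = -6$)
$Z{\left(D \right)} = -3 + 2 D \left(76 + D\right)$ ($Z{\left(D \right)} = -3 + \left(D + D\right) \left(D + 76\right) = -3 + 2 D \left(76 + D\right)$)
$T = 15$ ($T = -5 + 20 = 15$)
$C{\left(a,h \right)} = - 12 a$ ($C{\left(a,h \right)} = \left(a + a\right) \left(-6\right) = 2 a \left(-6\right) = - 12 a$)
$Z{\left(151 \right)} - C{\left(T,-21 \right)} = \left(-3 + 2 \cdot 151^{2} + 152 \cdot 151\right) - \left(-12\right) 15 = \left(-3 + 2 \cdot 22801 + 22952\right) - -180 = \left(-3 + 45602 + 22952\right) + 180 = 68551 + 180 = 68731$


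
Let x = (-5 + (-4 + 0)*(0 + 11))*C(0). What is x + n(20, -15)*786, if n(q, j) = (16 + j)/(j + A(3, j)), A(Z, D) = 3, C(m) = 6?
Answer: -719/2 ≈ -359.50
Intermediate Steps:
n(q, j) = (16 + j)/(3 + j) (n(q, j) = (16 + j)/(j + 3) = (16 + j)/(3 + j))
x = -294 (x = (-5 + (-4 + 0)*(0 + 11))*6 = (-5 - 4*11)*6 = (-5 - 44)*6 = -49*6 = -294)
x + n(20, -15)*786 = -294 + ((16 - 15)/(3 - 15))*786 = -294 + (1/(-12))*786 = -294 - 1/12*1*786 = -294 - 1/12*786 = -294 - 131/2 = -719/2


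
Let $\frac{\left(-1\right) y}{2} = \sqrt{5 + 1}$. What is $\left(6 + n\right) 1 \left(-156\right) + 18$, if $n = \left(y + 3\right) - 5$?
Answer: $-606 + 312 \sqrt{6} \approx 158.24$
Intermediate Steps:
$y = - 2 \sqrt{6}$ ($y = - 2 \sqrt{5 + 1} = - 2 \sqrt{6} \approx -4.899$)
$n = -2 - 2 \sqrt{6}$ ($n = \left(- 2 \sqrt{6} + 3\right) - 5 = \left(3 - 2 \sqrt{6}\right) - 5 = -2 - 2 \sqrt{6} \approx -6.899$)
$\left(6 + n\right) 1 \left(-156\right) + 18 = \left(6 - \left(2 + 2 \sqrt{6}\right)\right) 1 \left(-156\right) + 18 = \left(4 - 2 \sqrt{6}\right) 1 \left(-156\right) + 18 = \left(4 - 2 \sqrt{6}\right) \left(-156\right) + 18 = \left(-624 + 312 \sqrt{6}\right) + 18 = -606 + 312 \sqrt{6}$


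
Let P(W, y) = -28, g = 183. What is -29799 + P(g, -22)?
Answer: -29827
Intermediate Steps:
-29799 + P(g, -22) = -29799 - 28 = -29827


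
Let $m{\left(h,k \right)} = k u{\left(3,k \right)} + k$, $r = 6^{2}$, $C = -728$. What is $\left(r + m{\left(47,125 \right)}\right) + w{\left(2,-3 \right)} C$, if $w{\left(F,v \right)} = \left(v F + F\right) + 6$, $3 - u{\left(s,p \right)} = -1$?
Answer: $-795$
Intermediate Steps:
$u{\left(s,p \right)} = 4$ ($u{\left(s,p \right)} = 3 - -1 = 3 + 1 = 4$)
$r = 36$
$m{\left(h,k \right)} = 5 k$ ($m{\left(h,k \right)} = k 4 + k = 4 k + k = 5 k$)
$w{\left(F,v \right)} = 6 + F + F v$ ($w{\left(F,v \right)} = \left(F v + F\right) + 6 = \left(F + F v\right) + 6 = 6 + F + F v$)
$\left(r + m{\left(47,125 \right)}\right) + w{\left(2,-3 \right)} C = \left(36 + 5 \cdot 125\right) + \left(6 + 2 + 2 \left(-3\right)\right) \left(-728\right) = \left(36 + 625\right) + \left(6 + 2 - 6\right) \left(-728\right) = 661 + 2 \left(-728\right) = 661 - 1456 = -795$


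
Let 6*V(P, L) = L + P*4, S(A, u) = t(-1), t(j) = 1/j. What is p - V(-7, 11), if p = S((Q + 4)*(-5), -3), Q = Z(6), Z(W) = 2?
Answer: 11/6 ≈ 1.8333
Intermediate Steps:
Q = 2
S(A, u) = -1 (S(A, u) = 1/(-1) = -1)
V(P, L) = L/6 + 2*P/3 (V(P, L) = (L + P*4)/6 = (L + 4*P)/6 = L/6 + 2*P/3)
p = -1
p - V(-7, 11) = -1 - ((1/6)*11 + (2/3)*(-7)) = -1 - (11/6 - 14/3) = -1 - 1*(-17/6) = -1 + 17/6 = 11/6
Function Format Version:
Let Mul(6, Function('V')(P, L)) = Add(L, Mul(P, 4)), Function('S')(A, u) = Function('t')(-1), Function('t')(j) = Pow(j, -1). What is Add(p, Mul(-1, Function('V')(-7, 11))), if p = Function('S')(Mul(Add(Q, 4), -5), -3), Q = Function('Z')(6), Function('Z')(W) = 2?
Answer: Rational(11, 6) ≈ 1.8333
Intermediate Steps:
Q = 2
Function('S')(A, u) = -1 (Function('S')(A, u) = Pow(-1, -1) = -1)
Function('V')(P, L) = Add(Mul(Rational(1, 6), L), Mul(Rational(2, 3), P)) (Function('V')(P, L) = Mul(Rational(1, 6), Add(L, Mul(P, 4))) = Mul(Rational(1, 6), Add(L, Mul(4, P))) = Add(Mul(Rational(1, 6), L), Mul(Rational(2, 3), P)))
p = -1
Add(p, Mul(-1, Function('V')(-7, 11))) = Add(-1, Mul(-1, Add(Mul(Rational(1, 6), 11), Mul(Rational(2, 3), -7)))) = Add(-1, Mul(-1, Add(Rational(11, 6), Rational(-14, 3)))) = Add(-1, Mul(-1, Rational(-17, 6))) = Add(-1, Rational(17, 6)) = Rational(11, 6)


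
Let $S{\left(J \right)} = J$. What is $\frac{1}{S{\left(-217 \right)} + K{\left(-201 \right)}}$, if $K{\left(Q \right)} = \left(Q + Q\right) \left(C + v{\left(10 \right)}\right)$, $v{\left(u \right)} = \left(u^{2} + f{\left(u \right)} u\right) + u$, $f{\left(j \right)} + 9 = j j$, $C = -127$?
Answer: $- \frac{1}{359203} \approx -2.7839 \cdot 10^{-6}$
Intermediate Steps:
$f{\left(j \right)} = -9 + j^{2}$ ($f{\left(j \right)} = -9 + j j = -9 + j^{2}$)
$v{\left(u \right)} = u + u^{2} + u \left(-9 + u^{2}\right)$ ($v{\left(u \right)} = \left(u^{2} + \left(-9 + u^{2}\right) u\right) + u = \left(u^{2} + u \left(-9 + u^{2}\right)\right) + u = u + u^{2} + u \left(-9 + u^{2}\right)$)
$K{\left(Q \right)} = 1786 Q$ ($K{\left(Q \right)} = \left(Q + Q\right) \left(-127 + 10 \left(-8 + 10 + 10^{2}\right)\right) = 2 Q \left(-127 + 10 \left(-8 + 10 + 100\right)\right) = 2 Q \left(-127 + 10 \cdot 102\right) = 2 Q \left(-127 + 1020\right) = 2 Q 893 = 1786 Q$)
$\frac{1}{S{\left(-217 \right)} + K{\left(-201 \right)}} = \frac{1}{-217 + 1786 \left(-201\right)} = \frac{1}{-217 - 358986} = \frac{1}{-359203} = - \frac{1}{359203}$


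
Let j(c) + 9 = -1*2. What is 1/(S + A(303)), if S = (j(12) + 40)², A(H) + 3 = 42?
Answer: 1/880 ≈ 0.0011364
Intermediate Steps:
A(H) = 39 (A(H) = -3 + 42 = 39)
j(c) = -11 (j(c) = -9 - 1*2 = -9 - 2 = -11)
S = 841 (S = (-11 + 40)² = 29² = 841)
1/(S + A(303)) = 1/(841 + 39) = 1/880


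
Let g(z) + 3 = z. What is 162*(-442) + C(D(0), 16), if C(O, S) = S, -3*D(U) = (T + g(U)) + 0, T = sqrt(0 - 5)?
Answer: -71588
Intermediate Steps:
T = I*sqrt(5) (T = sqrt(-5) = I*sqrt(5) ≈ 2.2361*I)
g(z) = -3 + z
D(U) = 1 - U/3 - I*sqrt(5)/3 (D(U) = -((I*sqrt(5) + (-3 + U)) + 0)/3 = -((-3 + U + I*sqrt(5)) + 0)/3 = -(-3 + U + I*sqrt(5))/3 = 1 - U/3 - I*sqrt(5)/3)
162*(-442) + C(D(0), 16) = 162*(-442) + 16 = -71604 + 16 = -71588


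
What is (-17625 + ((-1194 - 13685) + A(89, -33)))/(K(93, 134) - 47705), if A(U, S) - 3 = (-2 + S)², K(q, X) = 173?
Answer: 7819/11883 ≈ 0.65800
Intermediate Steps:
A(U, S) = 3 + (-2 + S)²
(-17625 + ((-1194 - 13685) + A(89, -33)))/(K(93, 134) - 47705) = (-17625 + ((-1194 - 13685) + (3 + (-2 - 33)²)))/(173 - 47705) = (-17625 + (-14879 + (3 + (-35)²)))/(-47532) = (-17625 + (-14879 + (3 + 1225)))*(-1/47532) = (-17625 + (-14879 + 1228))*(-1/47532) = (-17625 - 13651)*(-1/47532) = -31276*(-1/47532) = 7819/11883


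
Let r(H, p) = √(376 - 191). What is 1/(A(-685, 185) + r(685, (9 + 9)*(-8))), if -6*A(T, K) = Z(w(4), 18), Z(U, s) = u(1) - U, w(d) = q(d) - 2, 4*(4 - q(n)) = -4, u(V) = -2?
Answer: -6/1327 + 36*√185/6635 ≈ 0.069277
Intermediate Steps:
r(H, p) = √185
q(n) = 5 (q(n) = 4 - ¼*(-4) = 4 + 1 = 5)
w(d) = 3 (w(d) = 5 - 2 = 3)
Z(U, s) = -2 - U
A(T, K) = ⅚ (A(T, K) = -(-2 - 1*3)/6 = -(-2 - 3)/6 = -⅙*(-5) = ⅚)
1/(A(-685, 185) + r(685, (9 + 9)*(-8))) = 1/(⅚ + √185)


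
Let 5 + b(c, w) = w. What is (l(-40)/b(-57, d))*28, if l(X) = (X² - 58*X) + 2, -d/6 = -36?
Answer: 109816/211 ≈ 520.46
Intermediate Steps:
d = 216 (d = -6*(-36) = 216)
l(X) = 2 + X² - 58*X
b(c, w) = -5 + w
(l(-40)/b(-57, d))*28 = ((2 + (-40)² - 58*(-40))/(-5 + 216))*28 = ((2 + 1600 + 2320)/211)*28 = (3922*(1/211))*28 = (3922/211)*28 = 109816/211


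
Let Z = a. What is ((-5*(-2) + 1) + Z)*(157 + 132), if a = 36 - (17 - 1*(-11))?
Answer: 5491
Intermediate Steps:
a = 8 (a = 36 - (17 + 11) = 36 - 1*28 = 36 - 28 = 8)
Z = 8
((-5*(-2) + 1) + Z)*(157 + 132) = ((-5*(-2) + 1) + 8)*(157 + 132) = ((10 + 1) + 8)*289 = (11 + 8)*289 = 19*289 = 5491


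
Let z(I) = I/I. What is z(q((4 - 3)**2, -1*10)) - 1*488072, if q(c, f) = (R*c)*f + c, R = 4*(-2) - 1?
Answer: -488071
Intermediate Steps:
R = -9 (R = -8 - 1 = -9)
q(c, f) = c - 9*c*f (q(c, f) = (-9*c)*f + c = -9*c*f + c = c - 9*c*f)
z(I) = 1
z(q((4 - 3)**2, -1*10)) - 1*488072 = 1 - 1*488072 = 1 - 488072 = -488071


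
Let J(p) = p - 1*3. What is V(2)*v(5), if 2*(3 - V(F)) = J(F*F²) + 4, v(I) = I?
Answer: -15/2 ≈ -7.5000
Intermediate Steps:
J(p) = -3 + p (J(p) = p - 3 = -3 + p)
V(F) = 5/2 - F³/2 (V(F) = 3 - ((-3 + F*F²) + 4)/2 = 3 - ((-3 + F³) + 4)/2 = 3 - (1 + F³)/2 = 3 + (-½ - F³/2) = 5/2 - F³/2)
V(2)*v(5) = (5/2 - ½*2³)*5 = (5/2 - ½*8)*5 = (5/2 - 4)*5 = -3/2*5 = -15/2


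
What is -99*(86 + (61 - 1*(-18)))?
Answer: -16335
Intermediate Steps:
-99*(86 + (61 - 1*(-18))) = -99*(86 + (61 + 18)) = -99*(86 + 79) = -99*165 = -16335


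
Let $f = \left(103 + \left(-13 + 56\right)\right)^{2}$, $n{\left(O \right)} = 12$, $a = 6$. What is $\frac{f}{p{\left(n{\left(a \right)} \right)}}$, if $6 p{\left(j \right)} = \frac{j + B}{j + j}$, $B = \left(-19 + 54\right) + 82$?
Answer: $\frac{1023168}{43} \approx 23795.0$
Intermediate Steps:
$B = 117$ ($B = 35 + 82 = 117$)
$f = 21316$ ($f = \left(103 + 43\right)^{2} = 146^{2} = 21316$)
$p{\left(j \right)} = \frac{117 + j}{12 j}$ ($p{\left(j \right)} = \frac{\left(j + 117\right) \frac{1}{j + j}}{6} = \frac{\left(117 + j\right) \frac{1}{2 j}}{6} = \frac{\frac{1}{2} \frac{1}{j} \left(117 + j\right)}{6} = \frac{117 + j}{12 j}$)
$\frac{f}{p{\left(n{\left(a \right)} \right)}} = \frac{21316}{\frac{1}{12} \cdot \frac{1}{12} \left(117 + 12\right)} = \frac{21316}{\frac{1}{12} \cdot \frac{1}{12} \cdot 129} = \frac{21316}{\frac{43}{48}} = 21316 \cdot \frac{48}{43} = \frac{1023168}{43}$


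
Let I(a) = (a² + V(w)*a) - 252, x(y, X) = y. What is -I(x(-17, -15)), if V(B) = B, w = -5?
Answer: -122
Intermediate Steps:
I(a) = -252 + a² - 5*a (I(a) = (a² - 5*a) - 252 = -252 + a² - 5*a)
-I(x(-17, -15)) = -(-252 + (-17)² - 5*(-17)) = -(-252 + 289 + 85) = -1*122 = -122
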